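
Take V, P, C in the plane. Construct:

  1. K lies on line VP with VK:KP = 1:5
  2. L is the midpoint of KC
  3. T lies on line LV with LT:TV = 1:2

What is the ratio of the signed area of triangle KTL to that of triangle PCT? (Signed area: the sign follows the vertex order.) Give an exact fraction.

Assign V = (0, 0), P = (1, 0), C = (0, 1) — the answer is frame-independent, so this choice is without loss of generality.
1. K lies on line VP with VK:KP = 1:5 ⇒ K = (1/6, 0)
2. L is the midpoint of KC ⇒ L = (1/12, 1/2)
3. T lies on line LV with LT:TV = 1:2 ⇒ T = (1/18, 1/3)
2·[KTL] = -1/36, 2·[PCT] = 11/18
[KTL]:[PCT] = -1/36:11/18 = -1/22

[KTL]:[PCT] = -1/22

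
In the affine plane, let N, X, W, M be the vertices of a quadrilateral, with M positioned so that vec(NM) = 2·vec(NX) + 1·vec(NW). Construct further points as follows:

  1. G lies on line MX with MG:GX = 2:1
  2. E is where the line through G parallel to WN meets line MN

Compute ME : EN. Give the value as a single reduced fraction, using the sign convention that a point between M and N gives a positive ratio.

Assign N = (0, 0), X = (1, 0), W = (0, 1), M = (2, 1) — the answer is frame-independent, so this choice is without loss of generality.
1. G lies on line MX with MG:GX = 2:1 ⇒ G = (4/3, 1/3)
2. E is where the line through G parallel to WN meets line MN ⇒ E = (4/3, 2/3)
E = M + t·(N−M) with t = 1/3, so ME:EN = t:(1−t) = 1/3:2/3

ME:EN = 1/2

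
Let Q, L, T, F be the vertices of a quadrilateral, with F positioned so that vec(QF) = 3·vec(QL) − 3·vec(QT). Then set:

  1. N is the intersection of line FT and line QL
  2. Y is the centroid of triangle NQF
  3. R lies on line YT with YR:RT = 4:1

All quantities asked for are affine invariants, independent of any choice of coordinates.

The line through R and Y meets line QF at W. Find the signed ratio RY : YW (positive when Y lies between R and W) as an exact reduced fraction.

Assign Q = (0, 0), L = (1, 0), T = (0, 1), F = (3, -3) — the answer is frame-independent, so this choice is without loss of generality.
1. N is the intersection of line FT and line QL ⇒ N = (3/4, 0)
2. Y is the centroid of triangle NQF ⇒ Y = (5/4, -1)
3. R lies on line YT with YR:RT = 4:1 ⇒ R = (1/4, 3/5)
line RY meets QF at W = (5/3, -5/3)
Y = R + t·(W−R) with t = 12/17, so RY:YW = 12/17:5/17

RY:YW = 12/5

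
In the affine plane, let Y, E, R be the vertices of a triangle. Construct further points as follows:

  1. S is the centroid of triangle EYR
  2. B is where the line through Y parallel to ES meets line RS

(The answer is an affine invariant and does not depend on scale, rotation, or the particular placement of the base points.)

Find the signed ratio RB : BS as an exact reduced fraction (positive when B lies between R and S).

Set Y = (0, 0), E = (1, 0), R = (0, 1); any affine frame gives the same invariant.
1. S is the centroid of triangle EYR ⇒ S = (1/3, 1/3)
2. B is where the line through Y parallel to ES meets line RS ⇒ B = (2/3, -1/3)
B = R + t·(S−R) with t = 2, so RB:BS = t:(1−t) = 2:-1

RB:BS = -2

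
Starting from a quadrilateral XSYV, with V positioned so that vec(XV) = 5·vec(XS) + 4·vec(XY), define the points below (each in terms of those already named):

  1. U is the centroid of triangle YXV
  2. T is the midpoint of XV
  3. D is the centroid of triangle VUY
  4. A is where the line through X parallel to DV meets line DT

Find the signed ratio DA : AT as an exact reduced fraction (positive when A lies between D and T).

DA:AT = -2

Set X = (0, 0), S = (1, 0), Y = (0, 1), V = (5, 4); any affine frame gives the same invariant.
1. U is the centroid of triangle YXV ⇒ U = (5/3, 5/3)
2. T is the midpoint of XV ⇒ T = (5/2, 2)
3. D is the centroid of triangle VUY ⇒ D = (20/9, 20/9)
4. A is where the line through X parallel to DV meets line DT ⇒ A = (25/9, 16/9)
A = D + t·(T−D) with t = 2, so DA:AT = t:(1−t) = 2:-1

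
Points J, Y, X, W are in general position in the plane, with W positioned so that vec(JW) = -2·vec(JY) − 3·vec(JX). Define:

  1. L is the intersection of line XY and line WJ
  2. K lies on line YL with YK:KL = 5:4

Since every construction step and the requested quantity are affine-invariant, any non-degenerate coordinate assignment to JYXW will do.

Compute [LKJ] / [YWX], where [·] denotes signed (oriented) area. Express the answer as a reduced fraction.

Choose coordinates J = (0, 0), Y = (1, 0), X = (0, 1), W = (-2, -3).
1. L is the intersection of line XY and line WJ ⇒ L = (2/5, 3/5)
2. K lies on line YL with YK:KL = 5:4 ⇒ K = (2/3, 1/3)
2·[LKJ] = -4/15, 2·[YWX] = -6
[LKJ]:[YWX] = -4/15:-6 = 2/45

[LKJ]:[YWX] = 2/45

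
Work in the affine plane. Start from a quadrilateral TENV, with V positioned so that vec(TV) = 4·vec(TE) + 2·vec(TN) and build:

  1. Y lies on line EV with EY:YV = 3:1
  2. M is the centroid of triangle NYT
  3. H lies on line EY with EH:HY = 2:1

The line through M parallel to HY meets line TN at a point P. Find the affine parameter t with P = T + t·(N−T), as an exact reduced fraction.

Choose coordinates T = (0, 0), E = (1, 0), N = (0, 1), V = (4, 2).
1. Y lies on line EV with EY:YV = 3:1 ⇒ Y = (13/4, 3/2)
2. M is the centroid of triangle NYT ⇒ M = (13/12, 5/6)
3. H lies on line EY with EH:HY = 2:1 ⇒ H = (5/2, 1)
through M parallel to HY: direction (3/4, 1/2); meets TN at P = (0, 1/9)
P = T + t·(N−T) with t = 1/9

t = 1/9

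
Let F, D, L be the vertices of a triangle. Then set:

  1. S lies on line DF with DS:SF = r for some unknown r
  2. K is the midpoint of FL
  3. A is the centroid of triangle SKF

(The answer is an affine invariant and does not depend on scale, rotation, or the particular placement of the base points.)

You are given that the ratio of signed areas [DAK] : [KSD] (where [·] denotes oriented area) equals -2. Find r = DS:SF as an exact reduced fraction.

r = 1/4

Assign F = (0, 0), D = (1, 0), L = (0, 1) — the answer is frame-independent, so this choice is without loss of generality.
1. With DS:SF = r, write λ = r/(r+1) so S = D + λ·(F−D); S is affine-linear in λ
2. K is the midpoint of FL ⇒ K = (0, 1/2)
3. A is the centroid of triangle SKF ⇒ A is an affine combination of earlier points and hence also affine-linear in λ
Every point depending on S is an affine combination of S and λ-independent points, so each such coordinate is linear in λ; the λ² term in each signed area is a multiple of (F−D)×(F−D) = 0, so 2·[DAK] and 2·[KSD] are each linear in λ. Evaluating at λ=0 and λ=1:
  2·[DAK] = -1/6·λ − 1/6,   2·[KSD] = 1/2·λ
So [DAK]:[KSD] = (-1/6·λ − 1/6) / (1/2·λ). Setting this equal to -2:
  -1/6·λ − 1/6 = -2·(1/2·λ)  ⇒  λ = 1/5
Then r = λ/(1−λ) = (1/5)/(4/5) = 1/4. Check: with r = 1/4, S = (4/5, 0) and [DAK]:[KSD] = -2 as required.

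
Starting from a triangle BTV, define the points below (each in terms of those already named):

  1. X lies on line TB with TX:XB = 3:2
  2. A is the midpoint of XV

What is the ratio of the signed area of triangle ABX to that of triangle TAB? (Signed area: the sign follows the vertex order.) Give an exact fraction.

[ABX]:[TAB] = 2/5

Set B = (0, 0), T = (1, 0), V = (0, 1); any affine frame gives the same invariant.
1. X lies on line TB with TX:XB = 3:2 ⇒ X = (2/5, 0)
2. A is the midpoint of XV ⇒ A = (1/5, 1/2)
2·[ABX] = 1/5, 2·[TAB] = 1/2
[ABX]:[TAB] = 1/5:1/2 = 2/5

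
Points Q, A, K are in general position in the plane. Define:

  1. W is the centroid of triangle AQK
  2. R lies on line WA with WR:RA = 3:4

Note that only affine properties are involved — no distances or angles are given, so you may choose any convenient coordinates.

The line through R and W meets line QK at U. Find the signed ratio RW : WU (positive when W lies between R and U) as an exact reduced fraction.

RW:WU = 6/7

Set Q = (0, 0), A = (1, 0), K = (0, 1); any affine frame gives the same invariant.
1. W is the centroid of triangle AQK ⇒ W = (1/3, 1/3)
2. R lies on line WA with WR:RA = 3:4 ⇒ R = (13/21, 4/21)
line RW meets QK at U = (0, 1/2)
W = R + t·(U−R) with t = 6/13, so RW:WU = 6/13:7/13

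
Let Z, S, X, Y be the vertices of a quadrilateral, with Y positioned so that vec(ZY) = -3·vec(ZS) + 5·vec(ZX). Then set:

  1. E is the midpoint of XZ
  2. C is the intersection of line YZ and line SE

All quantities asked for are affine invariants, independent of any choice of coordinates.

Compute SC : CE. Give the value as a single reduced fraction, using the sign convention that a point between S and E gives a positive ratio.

Assign Z = (0, 0), S = (1, 0), X = (0, 1), Y = (-3, 5) — the answer is frame-independent, so this choice is without loss of generality.
1. E is the midpoint of XZ ⇒ E = (0, 1/2)
2. C is the intersection of line YZ and line SE ⇒ C = (-3/7, 5/7)
C = S + t·(E−S) with t = 10/7, so SC:CE = t:(1−t) = 10/7:-3/7

SC:CE = -10/3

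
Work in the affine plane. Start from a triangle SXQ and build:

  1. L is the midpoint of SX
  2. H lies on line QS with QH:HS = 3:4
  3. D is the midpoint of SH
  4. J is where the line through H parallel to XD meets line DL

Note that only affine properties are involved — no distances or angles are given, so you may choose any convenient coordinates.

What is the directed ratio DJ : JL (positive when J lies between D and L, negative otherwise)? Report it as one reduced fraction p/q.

Assign S = (0, 0), X = (1, 0), Q = (0, 1) — the answer is frame-independent, so this choice is without loss of generality.
1. L is the midpoint of SX ⇒ L = (1/2, 0)
2. H lies on line QS with QH:HS = 3:4 ⇒ H = (0, 4/7)
3. D is the midpoint of SH ⇒ D = (0, 2/7)
4. J is where the line through H parallel to XD meets line DL ⇒ J = (-1, 6/7)
J = D + t·(L−D) with t = -2, so DJ:JL = t:(1−t) = -2:3

DJ:JL = -2/3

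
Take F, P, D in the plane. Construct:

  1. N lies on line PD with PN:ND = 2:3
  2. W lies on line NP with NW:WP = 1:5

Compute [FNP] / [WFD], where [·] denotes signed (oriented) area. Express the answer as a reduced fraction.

[FNP]:[WFD] = 3/5

Set F = (0, 0), P = (1, 0), D = (0, 1); any affine frame gives the same invariant.
1. N lies on line PD with PN:ND = 2:3 ⇒ N = (3/5, 2/5)
2. W lies on line NP with NW:WP = 1:5 ⇒ W = (2/3, 1/3)
2·[FNP] = -2/5, 2·[WFD] = -2/3
[FNP]:[WFD] = -2/5:-2/3 = 3/5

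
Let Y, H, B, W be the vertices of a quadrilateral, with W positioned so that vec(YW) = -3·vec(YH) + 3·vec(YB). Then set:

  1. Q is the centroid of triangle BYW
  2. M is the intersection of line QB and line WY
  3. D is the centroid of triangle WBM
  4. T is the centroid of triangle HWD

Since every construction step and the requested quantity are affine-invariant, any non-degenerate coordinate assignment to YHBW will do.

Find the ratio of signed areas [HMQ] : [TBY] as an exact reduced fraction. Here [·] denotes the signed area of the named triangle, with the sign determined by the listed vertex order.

Choose coordinates Y = (0, 0), H = (1, 0), B = (0, 1), W = (-3, 3).
1. Q is the centroid of triangle BYW ⇒ Q = (-1, 4/3)
2. M is the intersection of line QB and line WY ⇒ M = (-3/2, 3/2)
3. D is the centroid of triangle WBM ⇒ D = (-3/2, 11/6)
4. T is the centroid of triangle HWD ⇒ T = (-7/6, 29/18)
2·[HMQ] = -1/3, 2·[TBY] = -7/6
[HMQ]:[TBY] = -1/3:-7/6 = 2/7

[HMQ]:[TBY] = 2/7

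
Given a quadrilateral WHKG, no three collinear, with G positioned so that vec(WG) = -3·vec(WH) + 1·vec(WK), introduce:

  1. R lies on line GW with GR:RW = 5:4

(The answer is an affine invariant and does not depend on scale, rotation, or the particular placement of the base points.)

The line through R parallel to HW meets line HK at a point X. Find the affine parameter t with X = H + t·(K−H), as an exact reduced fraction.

t = 4/9

Work in coordinates with W = (0, 0), H = (1, 0), K = (0, 1), G = (-3, 1).
1. R lies on line GW with GR:RW = 5:4 ⇒ R = (-4/3, 4/9)
through R parallel to HW: direction (-1, 0); meets HK at X = (5/9, 4/9)
X = H + t·(K−H) with t = 4/9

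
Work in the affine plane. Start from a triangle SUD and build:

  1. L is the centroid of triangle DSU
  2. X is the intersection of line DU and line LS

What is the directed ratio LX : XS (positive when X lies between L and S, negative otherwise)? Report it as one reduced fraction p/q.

Work in coordinates with S = (0, 0), U = (1, 0), D = (0, 1).
1. L is the centroid of triangle DSU ⇒ L = (1/3, 1/3)
2. X is the intersection of line DU and line LS ⇒ X = (1/2, 1/2)
X = L + t·(S−L) with t = -1/2, so LX:XS = t:(1−t) = -1/2:3/2

LX:XS = -1/3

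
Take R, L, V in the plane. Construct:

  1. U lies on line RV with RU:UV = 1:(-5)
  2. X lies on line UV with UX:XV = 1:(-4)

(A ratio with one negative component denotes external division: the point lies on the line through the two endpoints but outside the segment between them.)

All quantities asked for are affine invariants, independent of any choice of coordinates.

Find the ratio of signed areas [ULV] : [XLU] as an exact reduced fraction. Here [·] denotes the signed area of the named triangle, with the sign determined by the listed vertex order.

Set R = (0, 0), L = (1, 0), V = (0, 1); any affine frame gives the same invariant.
1. U lies on line RV with RU:UV = 1:(-5) ⇒ U = (0, -1/4)
2. X lies on line UV with UX:XV = 1:(-4) ⇒ X = (0, -2/3)
2·[ULV] = 5/4, 2·[XLU] = 5/12
[ULV]:[XLU] = 5/4:5/12 = 3

[ULV]:[XLU] = 3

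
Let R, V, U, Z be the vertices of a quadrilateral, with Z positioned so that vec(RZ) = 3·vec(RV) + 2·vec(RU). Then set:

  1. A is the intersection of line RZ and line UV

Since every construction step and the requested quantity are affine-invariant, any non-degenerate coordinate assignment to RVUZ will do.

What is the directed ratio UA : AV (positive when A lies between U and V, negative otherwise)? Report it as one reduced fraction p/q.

UA:AV = 3/2

Assign R = (0, 0), V = (1, 0), U = (0, 1), Z = (3, 2) — the answer is frame-independent, so this choice is without loss of generality.
1. A is the intersection of line RZ and line UV ⇒ A = (3/5, 2/5)
A = U + t·(V−U) with t = 3/5, so UA:AV = t:(1−t) = 3/5:2/5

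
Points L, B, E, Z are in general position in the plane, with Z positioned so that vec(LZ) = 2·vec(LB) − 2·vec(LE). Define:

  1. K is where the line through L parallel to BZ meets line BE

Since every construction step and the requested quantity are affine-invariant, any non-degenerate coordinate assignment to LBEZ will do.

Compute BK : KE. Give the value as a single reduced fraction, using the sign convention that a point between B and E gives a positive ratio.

BK:KE = -2

Set L = (0, 0), B = (1, 0), E = (0, 1), Z = (2, -2); any affine frame gives the same invariant.
1. K is where the line through L parallel to BZ meets line BE ⇒ K = (-1, 2)
K = B + t·(E−B) with t = 2, so BK:KE = t:(1−t) = 2:-1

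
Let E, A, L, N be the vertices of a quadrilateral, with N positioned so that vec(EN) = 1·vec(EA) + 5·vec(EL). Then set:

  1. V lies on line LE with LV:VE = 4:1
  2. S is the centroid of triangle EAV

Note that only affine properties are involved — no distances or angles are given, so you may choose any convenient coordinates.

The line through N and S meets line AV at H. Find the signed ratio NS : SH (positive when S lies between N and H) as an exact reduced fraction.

Set E = (0, 0), A = (1, 0), L = (0, 1), N = (1, 5); any affine frame gives the same invariant.
1. V lies on line LE with LV:VE = 4:1 ⇒ V = (0, 1/5)
2. S is the centroid of triangle EAV ⇒ S = (1/3, 1/15)
line NS meets AV at H = (13/38, 5/38)
S = N + t·(H−N) with t = 76/75, so NS:SH = 76/75:-1/75

NS:SH = -76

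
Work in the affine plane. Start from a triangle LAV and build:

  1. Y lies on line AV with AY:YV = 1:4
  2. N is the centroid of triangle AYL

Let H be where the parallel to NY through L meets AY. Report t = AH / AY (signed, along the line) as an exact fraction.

Choose coordinates L = (0, 0), A = (1, 0), V = (0, 1).
1. Y lies on line AV with AY:YV = 1:4 ⇒ Y = (4/5, 1/5)
2. N is the centroid of triangle AYL ⇒ N = (3/5, 1/15)
through L parallel to NY: direction (1/5, 2/15); meets AY at H = (3/5, 2/5)
H = A + t·(Y−A) with t = 2

t = 2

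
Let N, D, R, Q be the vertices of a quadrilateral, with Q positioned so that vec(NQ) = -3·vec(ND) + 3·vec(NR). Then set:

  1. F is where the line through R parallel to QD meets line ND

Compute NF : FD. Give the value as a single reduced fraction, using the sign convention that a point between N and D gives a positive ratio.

Choose coordinates N = (0, 0), D = (1, 0), R = (0, 1), Q = (-3, 3).
1. F is where the line through R parallel to QD meets line ND ⇒ F = (4/3, 0)
F = N + t·(D−N) with t = 4/3, so NF:FD = t:(1−t) = 4/3:-1/3

NF:FD = -4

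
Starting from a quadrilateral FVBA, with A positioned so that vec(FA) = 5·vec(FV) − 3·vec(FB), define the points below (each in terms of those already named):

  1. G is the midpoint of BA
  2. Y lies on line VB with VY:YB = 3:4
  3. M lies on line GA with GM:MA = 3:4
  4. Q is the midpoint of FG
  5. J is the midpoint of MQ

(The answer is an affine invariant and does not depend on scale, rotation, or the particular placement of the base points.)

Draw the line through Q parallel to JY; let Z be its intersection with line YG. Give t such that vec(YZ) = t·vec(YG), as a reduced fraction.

Choose coordinates F = (0, 0), V = (1, 0), B = (0, 1), A = (5, -3).
1. G is the midpoint of BA ⇒ G = (5/2, -1)
2. Y lies on line VB with VY:YB = 3:4 ⇒ Y = (4/7, 3/7)
3. M lies on line GA with GM:MA = 3:4 ⇒ M = (25/7, -13/7)
4. Q is the midpoint of FG ⇒ Q = (5/4, -1/2)
5. J is the midpoint of MQ ⇒ J = (135/56, -33/28)
through Q parallel to JY: direction (-103/56, 45/28); meets YG at Z = (-361/185, 85/37)
Z = Y + t·(G−Y) with t = -242/185

t = -242/185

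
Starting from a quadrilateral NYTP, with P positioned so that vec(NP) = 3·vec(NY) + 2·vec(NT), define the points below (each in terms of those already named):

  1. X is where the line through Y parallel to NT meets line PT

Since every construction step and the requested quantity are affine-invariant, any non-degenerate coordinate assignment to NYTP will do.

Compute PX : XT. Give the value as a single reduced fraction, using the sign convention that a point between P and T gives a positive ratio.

Work in coordinates with N = (0, 0), Y = (1, 0), T = (0, 1), P = (3, 2).
1. X is where the line through Y parallel to NT meets line PT ⇒ X = (1, 4/3)
X = P + t·(T−P) with t = 2/3, so PX:XT = t:(1−t) = 2/3:1/3

PX:XT = 2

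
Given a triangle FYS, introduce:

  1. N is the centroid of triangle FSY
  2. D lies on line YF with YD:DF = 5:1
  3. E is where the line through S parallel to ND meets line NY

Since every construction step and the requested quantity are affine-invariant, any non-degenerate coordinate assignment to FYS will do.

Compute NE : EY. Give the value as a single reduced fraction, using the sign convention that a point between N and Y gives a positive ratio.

NE:EY = -4/9

Set F = (0, 0), Y = (1, 0), S = (0, 1); any affine frame gives the same invariant.
1. N is the centroid of triangle FSY ⇒ N = (1/3, 1/3)
2. D lies on line YF with YD:DF = 5:1 ⇒ D = (1/6, 0)
3. E is where the line through S parallel to ND meets line NY ⇒ E = (-1/5, 3/5)
E = N + t·(Y−N) with t = -4/5, so NE:EY = t:(1−t) = -4/5:9/5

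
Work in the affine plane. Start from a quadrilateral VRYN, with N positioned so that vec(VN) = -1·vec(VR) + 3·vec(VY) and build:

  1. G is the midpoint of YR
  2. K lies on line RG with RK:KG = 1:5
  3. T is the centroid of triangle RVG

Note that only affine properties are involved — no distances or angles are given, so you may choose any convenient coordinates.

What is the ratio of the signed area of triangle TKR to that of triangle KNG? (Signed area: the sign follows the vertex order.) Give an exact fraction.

Assign V = (0, 0), R = (1, 0), Y = (0, 1), N = (-1, 3) — the answer is frame-independent, so this choice is without loss of generality.
1. G is the midpoint of YR ⇒ G = (1/2, 1/2)
2. K lies on line RG with RK:KG = 1:5 ⇒ K = (11/12, 1/12)
3. T is the centroid of triangle RVG ⇒ T = (1/2, 1/6)
2·[TKR] = -1/36, 2·[KNG] = 5/12
[TKR]:[KNG] = -1/36:5/12 = -1/15

[TKR]:[KNG] = -1/15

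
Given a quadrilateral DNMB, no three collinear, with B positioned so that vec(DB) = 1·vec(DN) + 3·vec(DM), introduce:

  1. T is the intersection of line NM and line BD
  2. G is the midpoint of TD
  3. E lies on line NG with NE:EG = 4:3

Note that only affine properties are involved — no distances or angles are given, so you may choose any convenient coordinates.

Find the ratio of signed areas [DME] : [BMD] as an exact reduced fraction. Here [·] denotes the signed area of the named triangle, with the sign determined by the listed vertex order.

[DME]:[BMD] = -1/2

Work in coordinates with D = (0, 0), N = (1, 0), M = (0, 1), B = (1, 3).
1. T is the intersection of line NM and line BD ⇒ T = (1/4, 3/4)
2. G is the midpoint of TD ⇒ G = (1/8, 3/8)
3. E lies on line NG with NE:EG = 4:3 ⇒ E = (1/2, 3/14)
2·[DME] = -1/2, 2·[BMD] = 1
[DME]:[BMD] = -1/2:1 = -1/2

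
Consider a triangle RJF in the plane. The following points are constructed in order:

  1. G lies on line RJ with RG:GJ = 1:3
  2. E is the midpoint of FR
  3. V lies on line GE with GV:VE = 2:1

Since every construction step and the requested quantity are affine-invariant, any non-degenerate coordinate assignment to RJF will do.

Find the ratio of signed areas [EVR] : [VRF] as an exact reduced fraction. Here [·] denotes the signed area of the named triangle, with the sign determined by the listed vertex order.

Work in coordinates with R = (0, 0), J = (1, 0), F = (0, 1).
1. G lies on line RJ with RG:GJ = 1:3 ⇒ G = (1/4, 0)
2. E is the midpoint of FR ⇒ E = (0, 1/2)
3. V lies on line GE with GV:VE = 2:1 ⇒ V = (1/12, 1/3)
2·[EVR] = -1/24, 2·[VRF] = -1/12
[EVR]:[VRF] = -1/24:-1/12 = 1/2

[EVR]:[VRF] = 1/2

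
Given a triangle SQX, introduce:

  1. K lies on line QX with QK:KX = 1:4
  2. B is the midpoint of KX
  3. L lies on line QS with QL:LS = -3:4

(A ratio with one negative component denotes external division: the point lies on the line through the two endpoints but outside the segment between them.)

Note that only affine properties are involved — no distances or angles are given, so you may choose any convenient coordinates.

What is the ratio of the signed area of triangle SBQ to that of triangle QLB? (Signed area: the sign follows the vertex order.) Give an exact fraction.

[SBQ]:[QLB] = -1/3

Work in coordinates with S = (0, 0), Q = (1, 0), X = (0, 1).
1. K lies on line QX with QK:KX = 1:4 ⇒ K = (4/5, 1/5)
2. B is the midpoint of KX ⇒ B = (2/5, 3/5)
3. L lies on line QS with QL:LS = -3:4 ⇒ L = (4, 0)
2·[SBQ] = -3/5, 2·[QLB] = 9/5
[SBQ]:[QLB] = -3/5:9/5 = -1/3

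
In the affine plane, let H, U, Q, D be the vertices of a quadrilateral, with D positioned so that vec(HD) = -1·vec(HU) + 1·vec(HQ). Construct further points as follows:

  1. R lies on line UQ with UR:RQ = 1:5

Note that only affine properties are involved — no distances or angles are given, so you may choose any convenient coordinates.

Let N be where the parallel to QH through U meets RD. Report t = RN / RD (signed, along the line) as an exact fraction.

t = -1/11

Choose coordinates H = (0, 0), U = (1, 0), Q = (0, 1), D = (-1, 1).
1. R lies on line UQ with UR:RQ = 1:5 ⇒ R = (5/6, 1/6)
through U parallel to QH: direction (0, -1); meets RD at N = (1, 1/11)
N = R + t·(D−R) with t = -1/11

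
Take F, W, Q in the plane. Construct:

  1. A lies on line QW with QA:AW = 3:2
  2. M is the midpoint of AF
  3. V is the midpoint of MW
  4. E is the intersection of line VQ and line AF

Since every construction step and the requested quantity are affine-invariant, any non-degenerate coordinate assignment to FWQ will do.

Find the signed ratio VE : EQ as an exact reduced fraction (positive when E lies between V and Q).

VE:EQ = 1/3

Choose coordinates F = (0, 0), W = (1, 0), Q = (0, 1).
1. A lies on line QW with QA:AW = 3:2 ⇒ A = (3/5, 2/5)
2. M is the midpoint of AF ⇒ M = (3/10, 1/5)
3. V is the midpoint of MW ⇒ V = (13/20, 1/10)
4. E is the intersection of line VQ and line AF ⇒ E = (39/80, 13/40)
E = V + t·(Q−V) with t = 1/4, so VE:EQ = t:(1−t) = 1/4:3/4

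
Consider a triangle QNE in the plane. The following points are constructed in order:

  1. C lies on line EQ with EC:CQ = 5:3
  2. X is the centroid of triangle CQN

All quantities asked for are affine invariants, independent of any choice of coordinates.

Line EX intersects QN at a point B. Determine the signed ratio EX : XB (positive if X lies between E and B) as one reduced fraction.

EX:XB = 7

Assign Q = (0, 0), N = (1, 0), E = (0, 1) — the answer is frame-independent, so this choice is without loss of generality.
1. C lies on line EQ with EC:CQ = 5:3 ⇒ C = (0, 3/8)
2. X is the centroid of triangle CQN ⇒ X = (1/3, 1/8)
line EX meets QN at B = (8/21, 0)
X = E + t·(B−E) with t = 7/8, so EX:XB = 7/8:1/8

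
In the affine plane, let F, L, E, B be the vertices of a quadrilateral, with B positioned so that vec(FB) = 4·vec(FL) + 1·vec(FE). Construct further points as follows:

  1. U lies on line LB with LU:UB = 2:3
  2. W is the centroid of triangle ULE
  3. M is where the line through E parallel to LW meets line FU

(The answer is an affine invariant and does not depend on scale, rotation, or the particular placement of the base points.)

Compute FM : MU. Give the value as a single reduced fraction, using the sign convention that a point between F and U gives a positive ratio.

FM:MU = -1/16

Set F = (0, 0), L = (1, 0), E = (0, 1), B = (4, 1); any affine frame gives the same invariant.
1. U lies on line LB with LU:UB = 2:3 ⇒ U = (11/5, 2/5)
2. W is the centroid of triangle ULE ⇒ W = (16/15, 7/15)
3. M is where the line through E parallel to LW meets line FU ⇒ M = (-11/75, -2/75)
M = F + t·(U−F) with t = -1/15, so FM:MU = t:(1−t) = -1/15:16/15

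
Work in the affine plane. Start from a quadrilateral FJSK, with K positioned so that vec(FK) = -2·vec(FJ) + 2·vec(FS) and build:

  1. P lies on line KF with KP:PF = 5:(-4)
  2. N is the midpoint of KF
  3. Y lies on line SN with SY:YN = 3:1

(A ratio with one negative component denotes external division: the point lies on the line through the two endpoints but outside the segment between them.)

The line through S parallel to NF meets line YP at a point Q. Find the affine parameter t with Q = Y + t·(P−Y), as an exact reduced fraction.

Choose coordinates F = (0, 0), J = (1, 0), S = (0, 1), K = (-2, 2).
1. P lies on line KF with KP:PF = 5:(-4) ⇒ P = (8, -8)
2. N is the midpoint of KF ⇒ N = (-1, 1)
3. Y lies on line SN with SY:YN = 3:1 ⇒ Y = (-3/4, 1)
through S parallel to NF: direction (1, -1); meets YP at Q = (-27, 28)
Q = Y + t·(P−Y) with t = -3

t = -3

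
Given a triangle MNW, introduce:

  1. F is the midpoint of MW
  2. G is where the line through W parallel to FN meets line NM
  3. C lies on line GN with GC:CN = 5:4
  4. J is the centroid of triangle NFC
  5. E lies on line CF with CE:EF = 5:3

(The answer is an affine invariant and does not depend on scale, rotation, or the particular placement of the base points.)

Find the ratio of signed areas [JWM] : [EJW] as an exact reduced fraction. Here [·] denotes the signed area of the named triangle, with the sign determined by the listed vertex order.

[JWM]:[EJW] = 352/47

Set M = (0, 0), N = (1, 0), W = (0, 1); any affine frame gives the same invariant.
1. F is the midpoint of MW ⇒ F = (0, 1/2)
2. G is where the line through W parallel to FN meets line NM ⇒ G = (2, 0)
3. C lies on line GN with GC:CN = 5:4 ⇒ C = (13/9, 0)
4. J is the centroid of triangle NFC ⇒ J = (22/27, 1/6)
5. E lies on line CF with CE:EF = 5:3 ⇒ E = (13/24, 5/16)
2·[JWM] = 22/27, 2·[EJW] = 47/432
[JWM]:[EJW] = 22/27:47/432 = 352/47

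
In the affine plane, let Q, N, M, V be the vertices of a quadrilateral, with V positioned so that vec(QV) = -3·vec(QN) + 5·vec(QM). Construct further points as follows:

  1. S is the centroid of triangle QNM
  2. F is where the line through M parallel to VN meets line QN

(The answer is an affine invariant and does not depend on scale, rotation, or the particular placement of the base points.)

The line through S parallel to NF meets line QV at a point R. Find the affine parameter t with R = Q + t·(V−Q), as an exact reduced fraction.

Choose coordinates Q = (0, 0), N = (1, 0), M = (0, 1), V = (-3, 5).
1. S is the centroid of triangle QNM ⇒ S = (1/3, 1/3)
2. F is where the line through M parallel to VN meets line QN ⇒ F = (4/5, 0)
through S parallel to NF: direction (-1/5, 0); meets QV at R = (-1/5, 1/3)
R = Q + t·(V−Q) with t = 1/15

t = 1/15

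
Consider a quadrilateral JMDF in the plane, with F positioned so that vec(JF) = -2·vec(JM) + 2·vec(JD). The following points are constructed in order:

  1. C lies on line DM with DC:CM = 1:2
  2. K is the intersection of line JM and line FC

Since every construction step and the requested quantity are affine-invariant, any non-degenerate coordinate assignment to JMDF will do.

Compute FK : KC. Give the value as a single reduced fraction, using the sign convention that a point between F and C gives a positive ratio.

Work in coordinates with J = (0, 0), M = (1, 0), D = (0, 1), F = (-2, 2).
1. C lies on line DM with DC:CM = 1:2 ⇒ C = (1/3, 2/3)
2. K is the intersection of line JM and line FC ⇒ K = (3/2, 0)
K = F + t·(C−F) with t = 3/2, so FK:KC = t:(1−t) = 3/2:-1/2

FK:KC = -3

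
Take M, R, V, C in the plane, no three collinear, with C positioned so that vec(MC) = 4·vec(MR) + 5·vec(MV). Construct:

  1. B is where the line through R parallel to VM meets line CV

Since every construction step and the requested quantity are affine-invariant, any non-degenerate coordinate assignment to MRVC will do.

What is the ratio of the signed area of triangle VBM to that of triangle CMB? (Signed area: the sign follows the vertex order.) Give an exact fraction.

Work in coordinates with M = (0, 0), R = (1, 0), V = (0, 1), C = (4, 5).
1. B is where the line through R parallel to VM meets line CV ⇒ B = (1, 2)
2·[VBM] = -1, 2·[CMB] = -3
[VBM]:[CMB] = -1:-3 = 1/3

[VBM]:[CMB] = 1/3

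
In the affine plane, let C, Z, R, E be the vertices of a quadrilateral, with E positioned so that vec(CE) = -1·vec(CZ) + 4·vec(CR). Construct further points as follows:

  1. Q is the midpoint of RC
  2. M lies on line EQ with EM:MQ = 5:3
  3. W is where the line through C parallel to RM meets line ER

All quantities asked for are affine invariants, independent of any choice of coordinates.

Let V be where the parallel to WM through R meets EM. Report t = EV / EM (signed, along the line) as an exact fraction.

Set C = (0, 0), Z = (1, 0), R = (0, 1), E = (-1, 4); any affine frame gives the same invariant.
1. Q is the midpoint of RC ⇒ Q = (0, 1/2)
2. M lies on line EQ with EM:MQ = 5:3 ⇒ M = (-3/8, 29/16)
3. W is where the line through C parallel to RM meets line ER ⇒ W = (6/5, -13/5)
through R parallel to WM: direction (-63/40, 353/80); meets EM at V = (-63/88, 529/176)
V = E + t·(M−E) with t = 5/11

t = 5/11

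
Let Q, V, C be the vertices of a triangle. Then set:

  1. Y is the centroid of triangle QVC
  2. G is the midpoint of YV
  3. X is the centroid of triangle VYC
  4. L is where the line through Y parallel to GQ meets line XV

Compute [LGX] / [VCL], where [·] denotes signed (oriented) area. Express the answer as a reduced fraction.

[LGX]:[VCL] = -1/12

Assign Q = (0, 0), V = (1, 0), C = (0, 1) — the answer is frame-independent, so this choice is without loss of generality.
1. Y is the centroid of triangle QVC ⇒ Y = (1/3, 1/3)
2. G is the midpoint of YV ⇒ G = (2/3, 1/6)
3. X is the centroid of triangle VYC ⇒ X = (4/9, 4/9)
4. L is where the line through Y parallel to GQ meets line XV ⇒ L = (11/21, 8/21)
2·[LGX] = -1/126, 2·[VCL] = 2/21
[LGX]:[VCL] = -1/126:2/21 = -1/12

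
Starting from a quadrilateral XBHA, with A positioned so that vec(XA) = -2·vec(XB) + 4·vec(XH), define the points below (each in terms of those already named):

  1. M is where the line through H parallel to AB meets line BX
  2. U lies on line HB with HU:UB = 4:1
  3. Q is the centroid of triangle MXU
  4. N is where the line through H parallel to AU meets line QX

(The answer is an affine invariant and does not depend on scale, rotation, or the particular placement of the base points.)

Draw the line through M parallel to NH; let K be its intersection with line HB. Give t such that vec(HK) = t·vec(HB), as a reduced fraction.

Set X = (0, 0), B = (1, 0), H = (0, 1), A = (-2, 4); any affine frame gives the same invariant.
1. M is where the line through H parallel to AB meets line BX ⇒ M = (3/4, 0)
2. U lies on line HB with HU:UB = 4:1 ⇒ U = (4/5, 1/5)
3. Q is the centroid of triangle MXU ⇒ Q = (31/60, 1/15)
4. N is where the line through H parallel to AU meets line QX ⇒ N = (434/645, 56/645)
through M parallel to NH: direction (-434/645, 589/645); meets HB at K = (1/20, 19/20)
K = H + t·(B−H) with t = 1/20

t = 1/20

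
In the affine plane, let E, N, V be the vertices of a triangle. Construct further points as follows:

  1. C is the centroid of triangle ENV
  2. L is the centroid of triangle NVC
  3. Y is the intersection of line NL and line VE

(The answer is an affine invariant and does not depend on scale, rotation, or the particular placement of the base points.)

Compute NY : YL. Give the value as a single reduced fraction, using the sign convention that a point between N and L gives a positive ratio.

Set E = (0, 0), N = (1, 0), V = (0, 1); any affine frame gives the same invariant.
1. C is the centroid of triangle ENV ⇒ C = (1/3, 1/3)
2. L is the centroid of triangle NVC ⇒ L = (4/9, 4/9)
3. Y is the intersection of line NL and line VE ⇒ Y = (0, 4/5)
Y = N + t·(L−N) with t = 9/5, so NY:YL = t:(1−t) = 9/5:-4/5

NY:YL = -9/4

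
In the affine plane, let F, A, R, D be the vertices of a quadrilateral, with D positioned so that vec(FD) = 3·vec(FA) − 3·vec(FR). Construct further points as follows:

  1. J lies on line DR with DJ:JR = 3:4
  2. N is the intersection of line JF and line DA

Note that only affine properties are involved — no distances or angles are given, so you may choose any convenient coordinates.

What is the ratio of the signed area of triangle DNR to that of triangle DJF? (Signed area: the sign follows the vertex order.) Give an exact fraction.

[DNR]:[DJF] = 7/18

Choose coordinates F = (0, 0), A = (1, 0), R = (0, 1), D = (3, -3).
1. J lies on line DR with DJ:JR = 3:4 ⇒ J = (12/7, -9/7)
2. N is the intersection of line JF and line DA ⇒ N = (2, -3/2)
2·[DNR] = 1/2, 2·[DJF] = 9/7
[DNR]:[DJF] = 1/2:9/7 = 7/18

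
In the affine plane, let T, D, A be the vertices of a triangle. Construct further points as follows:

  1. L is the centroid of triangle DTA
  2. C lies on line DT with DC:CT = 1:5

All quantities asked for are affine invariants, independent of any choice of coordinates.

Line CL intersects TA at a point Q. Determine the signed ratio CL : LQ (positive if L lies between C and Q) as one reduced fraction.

Assign T = (0, 0), D = (1, 0), A = (0, 1) — the answer is frame-independent, so this choice is without loss of generality.
1. L is the centroid of triangle DTA ⇒ L = (1/3, 1/3)
2. C lies on line DT with DC:CT = 1:5 ⇒ C = (5/6, 0)
line CL meets TA at Q = (0, 5/9)
L = C + t·(Q−C) with t = 3/5, so CL:LQ = 3/5:2/5

CL:LQ = 3/2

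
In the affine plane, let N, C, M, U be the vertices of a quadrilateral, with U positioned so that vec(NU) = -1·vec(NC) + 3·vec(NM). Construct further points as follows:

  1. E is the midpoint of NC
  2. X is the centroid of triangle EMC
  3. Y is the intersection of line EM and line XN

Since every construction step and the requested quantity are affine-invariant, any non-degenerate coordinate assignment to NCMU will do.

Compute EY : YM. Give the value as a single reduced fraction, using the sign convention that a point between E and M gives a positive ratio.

Set N = (0, 0), C = (1, 0), M = (0, 1), U = (-1, 3); any affine frame gives the same invariant.
1. E is the midpoint of NC ⇒ E = (1/2, 0)
2. X is the centroid of triangle EMC ⇒ X = (1/2, 1/3)
3. Y is the intersection of line EM and line XN ⇒ Y = (3/8, 1/4)
Y = E + t·(M−E) with t = 1/4, so EY:YM = t:(1−t) = 1/4:3/4

EY:YM = 1/3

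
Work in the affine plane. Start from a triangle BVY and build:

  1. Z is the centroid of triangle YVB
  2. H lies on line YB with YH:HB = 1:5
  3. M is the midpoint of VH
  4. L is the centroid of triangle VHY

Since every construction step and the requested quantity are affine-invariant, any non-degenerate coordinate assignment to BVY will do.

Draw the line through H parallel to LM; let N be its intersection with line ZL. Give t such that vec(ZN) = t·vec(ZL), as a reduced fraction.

t = 2/5

Choose coordinates B = (0, 0), V = (1, 0), Y = (0, 1).
1. Z is the centroid of triangle YVB ⇒ Z = (1/3, 1/3)
2. H lies on line YB with YH:HB = 1:5 ⇒ H = (0, 5/6)
3. M is the midpoint of VH ⇒ M = (1/2, 5/12)
4. L is the centroid of triangle VHY ⇒ L = (1/3, 11/18)
through H parallel to LM: direction (1/6, -7/36); meets ZL at N = (1/3, 4/9)
N = Z + t·(L−Z) with t = 2/5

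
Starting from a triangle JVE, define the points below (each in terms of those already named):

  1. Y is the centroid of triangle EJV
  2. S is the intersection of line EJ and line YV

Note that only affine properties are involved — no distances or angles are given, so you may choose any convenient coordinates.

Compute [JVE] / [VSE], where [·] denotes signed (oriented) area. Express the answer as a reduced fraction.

[JVE]:[VSE] = -2

Choose coordinates J = (0, 0), V = (1, 0), E = (0, 1).
1. Y is the centroid of triangle EJV ⇒ Y = (1/3, 1/3)
2. S is the intersection of line EJ and line YV ⇒ S = (0, 1/2)
2·[JVE] = 1, 2·[VSE] = -1/2
[JVE]:[VSE] = 1:-1/2 = -2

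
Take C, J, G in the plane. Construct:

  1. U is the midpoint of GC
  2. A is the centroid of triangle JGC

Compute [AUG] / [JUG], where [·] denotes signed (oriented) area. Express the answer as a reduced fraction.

Set C = (0, 0), J = (1, 0), G = (0, 1); any affine frame gives the same invariant.
1. U is the midpoint of GC ⇒ U = (0, 1/2)
2. A is the centroid of triangle JGC ⇒ A = (1/3, 1/3)
2·[AUG] = -1/6, 2·[JUG] = -1/2
[AUG]:[JUG] = -1/6:-1/2 = 1/3

[AUG]:[JUG] = 1/3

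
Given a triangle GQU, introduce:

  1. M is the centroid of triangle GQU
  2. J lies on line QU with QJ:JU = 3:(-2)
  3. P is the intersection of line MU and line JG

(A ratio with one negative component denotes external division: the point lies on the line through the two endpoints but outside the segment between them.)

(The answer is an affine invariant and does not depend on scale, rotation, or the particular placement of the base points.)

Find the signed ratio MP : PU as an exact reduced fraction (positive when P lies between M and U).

MP:PU = -5/6

Set G = (0, 0), Q = (1, 0), U = (0, 1); any affine frame gives the same invariant.
1. M is the centroid of triangle GQU ⇒ M = (1/3, 1/3)
2. J lies on line QU with QJ:JU = 3:(-2) ⇒ J = (-2, 3)
3. P is the intersection of line MU and line JG ⇒ P = (2, -3)
P = M + t·(U−M) with t = -5, so MP:PU = t:(1−t) = -5:6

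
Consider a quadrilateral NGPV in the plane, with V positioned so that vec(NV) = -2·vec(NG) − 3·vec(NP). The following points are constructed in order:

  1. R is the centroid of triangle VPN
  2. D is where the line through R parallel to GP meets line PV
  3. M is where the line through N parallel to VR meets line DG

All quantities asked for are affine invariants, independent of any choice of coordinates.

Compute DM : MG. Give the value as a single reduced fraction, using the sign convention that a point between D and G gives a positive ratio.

Set N = (0, 0), G = (1, 0), P = (0, 1), V = (-2, -3); any affine frame gives the same invariant.
1. R is the centroid of triangle VPN ⇒ R = (-2/3, -2/3)
2. D is where the line through R parallel to GP meets line PV ⇒ D = (-7/9, -5/9)
3. M is where the line through N parallel to VR meets line DG ⇒ M = (-5/23, -35/92)
M = D + t·(G−D) with t = 29/92, so DM:MG = t:(1−t) = 29/92:63/92

DM:MG = 29/63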